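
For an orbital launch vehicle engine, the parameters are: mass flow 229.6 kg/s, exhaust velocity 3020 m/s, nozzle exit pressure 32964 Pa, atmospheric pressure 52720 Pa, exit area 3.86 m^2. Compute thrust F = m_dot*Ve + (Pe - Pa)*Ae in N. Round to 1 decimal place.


Step 1: Momentum thrust = m_dot * Ve = 229.6 * 3020 = 693392.0 N
Step 2: Pressure thrust = (Pe - Pa) * Ae = (32964 - 52720) * 3.86 = -76258.16 N
Step 3: Total thrust F = 693392.0 + -76258.16 = 617133.8 N

617133.8


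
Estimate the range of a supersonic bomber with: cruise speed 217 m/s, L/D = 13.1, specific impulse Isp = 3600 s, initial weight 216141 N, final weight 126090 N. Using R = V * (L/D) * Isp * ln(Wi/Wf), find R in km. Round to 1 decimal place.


Step 1: Coefficient = V * (L/D) * Isp = 217 * 13.1 * 3600 = 10233720.0 m
Step 2: Wi/Wf = 216141 / 126090 = 1.71418
Step 3: ln(1.71418) = 0.538935
Step 4: R = 10233720.0 * 0.538935 = 5515310.2 m = 5515.3 km

5515.3


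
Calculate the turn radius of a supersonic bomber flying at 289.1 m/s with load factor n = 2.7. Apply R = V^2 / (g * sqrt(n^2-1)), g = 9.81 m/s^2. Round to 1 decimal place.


Step 1: V^2 = 289.1^2 = 83578.81
Step 2: n^2 - 1 = 2.7^2 - 1 = 6.29
Step 3: sqrt(6.29) = 2.507987
Step 4: R = 83578.81 / (9.81 * 2.507987) = 3397.0 m

3397.0


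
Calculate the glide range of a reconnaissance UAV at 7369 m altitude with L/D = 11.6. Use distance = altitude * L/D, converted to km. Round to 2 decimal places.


Step 1: Glide distance = altitude * L/D = 7369 * 11.6 = 85480.4 m
Step 2: Convert to km: 85480.4 / 1000 = 85.48 km

85.48


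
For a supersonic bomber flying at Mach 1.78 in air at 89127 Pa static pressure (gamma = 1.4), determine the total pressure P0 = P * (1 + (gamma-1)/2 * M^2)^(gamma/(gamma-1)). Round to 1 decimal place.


Step 1: (gamma-1)/2 * M^2 = 0.2 * 3.1684 = 0.63368
Step 2: 1 + 0.63368 = 1.63368
Step 3: Exponent gamma/(gamma-1) = 3.5
Step 4: P0 = 89127 * 1.63368^3.5 = 496699.5 Pa

496699.5


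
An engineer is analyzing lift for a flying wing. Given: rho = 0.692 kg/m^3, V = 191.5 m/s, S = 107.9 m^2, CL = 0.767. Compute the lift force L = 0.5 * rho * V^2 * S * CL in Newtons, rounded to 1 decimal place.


Step 1: Calculate dynamic pressure q = 0.5 * 0.692 * 191.5^2 = 0.5 * 0.692 * 36672.25 = 12688.5985 Pa
Step 2: Multiply by wing area and lift coefficient: L = 12688.5985 * 107.9 * 0.767
Step 3: L = 1369099.7781 * 0.767 = 1050099.5 N

1050099.5


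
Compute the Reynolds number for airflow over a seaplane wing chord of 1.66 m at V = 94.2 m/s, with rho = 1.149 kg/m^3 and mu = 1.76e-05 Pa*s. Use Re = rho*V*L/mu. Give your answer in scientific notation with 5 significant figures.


Step 1: Numerator = rho * V * L = 1.149 * 94.2 * 1.66 = 179.671428
Step 2: Re = 179.671428 / 1.76e-05
Step 3: Re = 1.0209e+07

1.0209e+07


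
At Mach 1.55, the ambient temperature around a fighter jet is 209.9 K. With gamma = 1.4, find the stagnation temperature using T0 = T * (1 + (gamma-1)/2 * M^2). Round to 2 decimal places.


Step 1: (gamma-1)/2 = 0.2
Step 2: M^2 = 2.4025
Step 3: 1 + 0.2 * 2.4025 = 1.4805
Step 4: T0 = 209.9 * 1.4805 = 310.76 K

310.76


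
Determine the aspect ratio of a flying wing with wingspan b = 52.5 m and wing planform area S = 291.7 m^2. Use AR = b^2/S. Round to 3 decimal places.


Step 1: b^2 = 52.5^2 = 2756.25
Step 2: AR = 2756.25 / 291.7 = 9.449

9.449


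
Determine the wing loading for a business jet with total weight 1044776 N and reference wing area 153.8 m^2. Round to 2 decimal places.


Step 1: Wing loading = W / S = 1044776 / 153.8
Step 2: Wing loading = 6793.08 N/m^2

6793.08


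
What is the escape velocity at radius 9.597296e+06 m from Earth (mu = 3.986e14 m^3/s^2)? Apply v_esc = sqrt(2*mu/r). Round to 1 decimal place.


Step 1: 2*mu/r = 2 * 3.986e14 / 9.597296e+06 = 83065063.3262
Step 2: v_esc = sqrt(83065063.3262) = 9114.0 m/s

9114.0


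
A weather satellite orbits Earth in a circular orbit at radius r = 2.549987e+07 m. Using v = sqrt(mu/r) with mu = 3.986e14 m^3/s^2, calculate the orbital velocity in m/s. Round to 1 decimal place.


Step 1: mu / r = 3.986e14 / 2.549987e+07 = 15631452.2388
Step 2: v = sqrt(15631452.2388) = 3953.7 m/s

3953.7


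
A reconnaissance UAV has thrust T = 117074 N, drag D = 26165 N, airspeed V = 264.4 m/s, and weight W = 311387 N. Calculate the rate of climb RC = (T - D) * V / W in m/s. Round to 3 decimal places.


Step 1: Excess thrust = T - D = 117074 - 26165 = 90909 N
Step 2: Excess power = 90909 * 264.4 = 24036339.6 W
Step 3: RC = 24036339.6 / 311387 = 77.191 m/s

77.191


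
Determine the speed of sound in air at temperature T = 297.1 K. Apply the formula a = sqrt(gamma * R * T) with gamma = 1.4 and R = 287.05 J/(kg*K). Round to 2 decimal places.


Step 1: gamma * R * T = 1.4 * 287.05 * 297.1 = 119395.577
Step 2: a = sqrt(119395.577) = 345.54 m/s

345.54


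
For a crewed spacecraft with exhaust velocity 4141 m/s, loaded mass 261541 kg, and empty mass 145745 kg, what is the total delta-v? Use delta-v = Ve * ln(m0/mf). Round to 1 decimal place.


Step 1: Mass ratio m0/mf = 261541 / 145745 = 1.794511
Step 2: ln(1.794511) = 0.584733
Step 3: delta-v = 4141 * 0.584733 = 2421.4 m/s

2421.4


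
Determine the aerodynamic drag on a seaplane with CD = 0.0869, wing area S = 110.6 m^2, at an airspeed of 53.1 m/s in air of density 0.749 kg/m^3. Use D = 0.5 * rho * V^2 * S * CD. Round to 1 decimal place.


Step 1: Dynamic pressure q = 0.5 * 0.749 * 53.1^2 = 1055.9439 Pa
Step 2: Drag D = q * S * CD = 1055.9439 * 110.6 * 0.0869
Step 3: D = 10148.8 N

10148.8


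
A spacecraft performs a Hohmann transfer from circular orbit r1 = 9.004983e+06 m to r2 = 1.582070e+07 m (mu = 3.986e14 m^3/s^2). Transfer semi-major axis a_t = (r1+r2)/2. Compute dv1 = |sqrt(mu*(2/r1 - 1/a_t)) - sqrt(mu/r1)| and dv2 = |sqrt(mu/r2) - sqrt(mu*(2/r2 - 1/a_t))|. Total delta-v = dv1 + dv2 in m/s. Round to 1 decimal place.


Step 1: Transfer semi-major axis a_t = (9.004983e+06 + 1.582070e+07) / 2 = 1.241284e+07 m
Step 2: v1 (circular at r1) = sqrt(mu/r1) = 6653.15 m/s
Step 3: v_t1 = sqrt(mu*(2/r1 - 1/a_t)) = 7511.12 m/s
Step 4: dv1 = |7511.12 - 6653.15| = 857.97 m/s
Step 5: v2 (circular at r2) = 5019.45 m/s, v_t2 = 4275.25 m/s
Step 6: dv2 = |5019.45 - 4275.25| = 744.19 m/s
Step 7: Total delta-v = 857.97 + 744.19 = 1602.2 m/s

1602.2


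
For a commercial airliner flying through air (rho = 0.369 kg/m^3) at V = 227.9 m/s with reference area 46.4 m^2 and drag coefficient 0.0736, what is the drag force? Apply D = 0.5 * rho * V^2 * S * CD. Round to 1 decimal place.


Step 1: Dynamic pressure q = 0.5 * 0.369 * 227.9^2 = 9582.6366 Pa
Step 2: Drag D = q * S * CD = 9582.6366 * 46.4 * 0.0736
Step 3: D = 32725.1 N

32725.1


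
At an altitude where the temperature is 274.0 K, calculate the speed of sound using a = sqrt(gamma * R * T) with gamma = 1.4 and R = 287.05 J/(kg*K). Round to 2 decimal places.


Step 1: gamma * R * T = 1.4 * 287.05 * 274.0 = 110112.38
Step 2: a = sqrt(110112.38) = 331.83 m/s

331.83


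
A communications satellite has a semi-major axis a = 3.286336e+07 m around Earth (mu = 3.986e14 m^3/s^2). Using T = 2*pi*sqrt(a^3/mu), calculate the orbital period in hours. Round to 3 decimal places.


Step 1: a^3 / mu = 3.549244e+22 / 3.986e14 = 8.904276e+07
Step 2: sqrt(8.904276e+07) = 9436.247 s
Step 3: T = 2*pi * 9436.247 = 59289.69 s
Step 4: T in hours = 59289.69 / 3600 = 16.469 hours

16.469


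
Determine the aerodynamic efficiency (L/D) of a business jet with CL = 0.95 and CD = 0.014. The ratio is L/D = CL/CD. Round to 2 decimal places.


Step 1: L/D = CL / CD = 0.95 / 0.014
Step 2: L/D = 67.86

67.86


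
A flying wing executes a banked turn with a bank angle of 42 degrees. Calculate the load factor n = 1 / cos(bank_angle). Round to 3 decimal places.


Step 1: Convert 42 degrees to radians = 0.733038
Step 2: cos(42 deg) = 0.743145
Step 3: n = 1 / 0.743145 = 1.346

1.346


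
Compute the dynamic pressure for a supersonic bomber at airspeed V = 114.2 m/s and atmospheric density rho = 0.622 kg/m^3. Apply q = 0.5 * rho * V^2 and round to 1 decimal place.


Step 1: V^2 = 114.2^2 = 13041.64
Step 2: q = 0.5 * 0.622 * 13041.64
Step 3: q = 4056.0 Pa

4056.0


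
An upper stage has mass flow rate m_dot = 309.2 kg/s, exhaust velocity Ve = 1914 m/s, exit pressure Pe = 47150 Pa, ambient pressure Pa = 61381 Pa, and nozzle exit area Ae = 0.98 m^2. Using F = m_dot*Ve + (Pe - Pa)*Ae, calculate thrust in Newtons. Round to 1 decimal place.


Step 1: Momentum thrust = m_dot * Ve = 309.2 * 1914 = 591808.8 N
Step 2: Pressure thrust = (Pe - Pa) * Ae = (47150 - 61381) * 0.98 = -13946.38 N
Step 3: Total thrust F = 591808.8 + -13946.38 = 577862.4 N

577862.4


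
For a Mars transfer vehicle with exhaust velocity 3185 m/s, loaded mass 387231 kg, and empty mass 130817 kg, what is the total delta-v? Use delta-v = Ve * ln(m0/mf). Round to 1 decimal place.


Step 1: Mass ratio m0/mf = 387231 / 130817 = 2.960097
Step 2: ln(2.960097) = 1.085222
Step 3: delta-v = 3185 * 1.085222 = 3456.4 m/s

3456.4


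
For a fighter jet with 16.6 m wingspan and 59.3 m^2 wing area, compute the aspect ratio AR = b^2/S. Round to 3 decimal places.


Step 1: b^2 = 16.6^2 = 275.56
Step 2: AR = 275.56 / 59.3 = 4.647

4.647


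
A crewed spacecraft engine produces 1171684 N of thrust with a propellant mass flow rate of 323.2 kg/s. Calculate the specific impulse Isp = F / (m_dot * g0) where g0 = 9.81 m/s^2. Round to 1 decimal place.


Step 1: m_dot * g0 = 323.2 * 9.81 = 3170.59
Step 2: Isp = 1171684 / 3170.59 = 369.5 s

369.5


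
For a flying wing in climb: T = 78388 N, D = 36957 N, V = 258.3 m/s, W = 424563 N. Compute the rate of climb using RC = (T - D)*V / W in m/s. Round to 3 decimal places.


Step 1: Excess thrust = T - D = 78388 - 36957 = 41431 N
Step 2: Excess power = 41431 * 258.3 = 10701627.3 W
Step 3: RC = 10701627.3 / 424563 = 25.206 m/s

25.206


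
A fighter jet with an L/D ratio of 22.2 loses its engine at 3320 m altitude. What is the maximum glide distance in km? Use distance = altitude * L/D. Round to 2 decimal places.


Step 1: Glide distance = altitude * L/D = 3320 * 22.2 = 73704.0 m
Step 2: Convert to km: 73704.0 / 1000 = 73.70 km

73.70


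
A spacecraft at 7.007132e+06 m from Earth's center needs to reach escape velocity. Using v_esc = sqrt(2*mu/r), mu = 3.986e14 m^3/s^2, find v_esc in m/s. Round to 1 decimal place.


Step 1: 2*mu/r = 2 * 3.986e14 / 7.007132e+06 = 113769799.1132
Step 2: v_esc = sqrt(113769799.1132) = 10666.3 m/s

10666.3


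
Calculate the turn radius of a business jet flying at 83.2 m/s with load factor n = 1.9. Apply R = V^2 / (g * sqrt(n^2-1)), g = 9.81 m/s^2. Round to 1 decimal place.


Step 1: V^2 = 83.2^2 = 6922.24
Step 2: n^2 - 1 = 1.9^2 - 1 = 2.61
Step 3: sqrt(2.61) = 1.615549
Step 4: R = 6922.24 / (9.81 * 1.615549) = 436.8 m

436.8


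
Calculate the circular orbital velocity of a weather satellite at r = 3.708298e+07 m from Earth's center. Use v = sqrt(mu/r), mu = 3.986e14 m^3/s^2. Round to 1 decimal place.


Step 1: mu / r = 3.986e14 / 3.708298e+07 = 10748866.4611
Step 2: v = sqrt(10748866.4611) = 3278.5 m/s

3278.5


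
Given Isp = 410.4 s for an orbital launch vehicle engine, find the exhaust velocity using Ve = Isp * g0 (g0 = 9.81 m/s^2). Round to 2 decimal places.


Step 1: Ve = Isp * g0 = 410.4 * 9.81
Step 2: Ve = 4026.02 m/s

4026.02


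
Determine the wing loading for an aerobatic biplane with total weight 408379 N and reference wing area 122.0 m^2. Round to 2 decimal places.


Step 1: Wing loading = W / S = 408379 / 122.0
Step 2: Wing loading = 3347.37 N/m^2

3347.37


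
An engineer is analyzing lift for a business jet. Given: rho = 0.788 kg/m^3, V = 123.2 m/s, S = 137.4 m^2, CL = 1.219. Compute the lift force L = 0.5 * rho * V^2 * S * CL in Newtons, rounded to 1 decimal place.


Step 1: Calculate dynamic pressure q = 0.5 * 0.788 * 123.2^2 = 0.5 * 0.788 * 15178.24 = 5980.2266 Pa
Step 2: Multiply by wing area and lift coefficient: L = 5980.2266 * 137.4 * 1.219
Step 3: L = 821683.1293 * 1.219 = 1001631.7 N

1001631.7


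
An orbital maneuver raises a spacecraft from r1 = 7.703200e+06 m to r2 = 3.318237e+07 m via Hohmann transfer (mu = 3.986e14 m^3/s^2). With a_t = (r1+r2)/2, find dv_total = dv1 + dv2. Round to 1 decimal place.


Step 1: Transfer semi-major axis a_t = (7.703200e+06 + 3.318237e+07) / 2 = 2.044278e+07 m
Step 2: v1 (circular at r1) = sqrt(mu/r1) = 7193.38 m/s
Step 3: v_t1 = sqrt(mu*(2/r1 - 1/a_t)) = 9164.67 m/s
Step 4: dv1 = |9164.67 - 7193.38| = 1971.29 m/s
Step 5: v2 (circular at r2) = 3465.89 m/s, v_t2 = 2127.55 m/s
Step 6: dv2 = |3465.89 - 2127.55| = 1338.34 m/s
Step 7: Total delta-v = 1971.29 + 1338.34 = 3309.6 m/s

3309.6


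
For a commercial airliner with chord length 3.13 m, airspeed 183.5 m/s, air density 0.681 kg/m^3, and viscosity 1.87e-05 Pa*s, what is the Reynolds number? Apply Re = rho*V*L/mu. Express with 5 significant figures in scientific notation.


Step 1: Numerator = rho * V * L = 0.681 * 183.5 * 3.13 = 391.135755
Step 2: Re = 391.135755 / 1.87e-05
Step 3: Re = 2.0916e+07

2.0916e+07


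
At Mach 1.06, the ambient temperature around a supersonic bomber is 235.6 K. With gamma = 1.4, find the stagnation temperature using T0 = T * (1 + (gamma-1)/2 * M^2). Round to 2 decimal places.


Step 1: (gamma-1)/2 = 0.2
Step 2: M^2 = 1.1236
Step 3: 1 + 0.2 * 1.1236 = 1.22472
Step 4: T0 = 235.6 * 1.22472 = 288.54 K

288.54


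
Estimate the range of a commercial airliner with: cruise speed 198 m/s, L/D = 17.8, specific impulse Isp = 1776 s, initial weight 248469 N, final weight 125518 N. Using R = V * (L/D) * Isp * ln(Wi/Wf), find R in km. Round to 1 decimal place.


Step 1: Coefficient = V * (L/D) * Isp = 198 * 17.8 * 1776 = 6259334.4 m
Step 2: Wi/Wf = 248469 / 125518 = 1.979549
Step 3: ln(1.979549) = 0.682869
Step 4: R = 6259334.4 * 0.682869 = 4274304.9 m = 4274.3 km

4274.3


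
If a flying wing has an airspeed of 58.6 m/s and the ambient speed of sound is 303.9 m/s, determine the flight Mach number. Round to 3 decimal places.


Step 1: M = V / a = 58.6 / 303.9
Step 2: M = 0.193

0.193


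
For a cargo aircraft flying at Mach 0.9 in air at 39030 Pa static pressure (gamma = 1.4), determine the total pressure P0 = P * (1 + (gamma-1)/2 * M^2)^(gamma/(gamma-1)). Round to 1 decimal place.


Step 1: (gamma-1)/2 * M^2 = 0.2 * 0.81 = 0.162
Step 2: 1 + 0.162 = 1.162
Step 3: Exponent gamma/(gamma-1) = 3.5
Step 4: P0 = 39030 * 1.162^3.5 = 66011.6 Pa

66011.6


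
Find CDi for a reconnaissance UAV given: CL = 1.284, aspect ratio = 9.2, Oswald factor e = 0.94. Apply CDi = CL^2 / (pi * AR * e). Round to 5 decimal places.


Step 1: CL^2 = 1.284^2 = 1.648656
Step 2: pi * AR * e = 3.14159 * 9.2 * 0.94 = 27.168493
Step 3: CDi = 1.648656 / 27.168493 = 0.06068

0.06068


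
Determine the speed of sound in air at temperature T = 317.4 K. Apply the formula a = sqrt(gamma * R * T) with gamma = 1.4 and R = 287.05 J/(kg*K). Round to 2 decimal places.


Step 1: gamma * R * T = 1.4 * 287.05 * 317.4 = 127553.538
Step 2: a = sqrt(127553.538) = 357.15 m/s

357.15


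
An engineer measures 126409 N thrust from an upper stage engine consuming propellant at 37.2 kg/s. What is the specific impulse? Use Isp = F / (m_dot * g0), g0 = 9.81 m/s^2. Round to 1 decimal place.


Step 1: m_dot * g0 = 37.2 * 9.81 = 364.93
Step 2: Isp = 126409 / 364.93 = 346.4 s

346.4


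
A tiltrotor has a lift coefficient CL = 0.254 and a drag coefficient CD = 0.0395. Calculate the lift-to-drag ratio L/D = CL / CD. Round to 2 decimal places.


Step 1: L/D = CL / CD = 0.254 / 0.0395
Step 2: L/D = 6.43

6.43


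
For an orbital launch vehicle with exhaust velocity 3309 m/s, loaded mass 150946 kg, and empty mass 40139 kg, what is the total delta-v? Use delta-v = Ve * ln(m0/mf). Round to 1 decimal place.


Step 1: Mass ratio m0/mf = 150946 / 40139 = 3.760582
Step 2: ln(3.760582) = 1.324574
Step 3: delta-v = 3309 * 1.324574 = 4383.0 m/s

4383.0


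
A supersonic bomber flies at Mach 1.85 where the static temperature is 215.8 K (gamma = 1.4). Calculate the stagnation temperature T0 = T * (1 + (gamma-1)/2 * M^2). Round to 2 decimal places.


Step 1: (gamma-1)/2 = 0.2
Step 2: M^2 = 3.4225
Step 3: 1 + 0.2 * 3.4225 = 1.6845
Step 4: T0 = 215.8 * 1.6845 = 363.52 K

363.52


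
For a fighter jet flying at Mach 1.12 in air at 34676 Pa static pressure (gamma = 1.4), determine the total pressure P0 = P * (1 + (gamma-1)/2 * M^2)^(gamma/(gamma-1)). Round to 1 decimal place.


Step 1: (gamma-1)/2 * M^2 = 0.2 * 1.2544 = 0.25088
Step 2: 1 + 0.25088 = 1.25088
Step 3: Exponent gamma/(gamma-1) = 3.5
Step 4: P0 = 34676 * 1.25088^3.5 = 75907.3 Pa

75907.3


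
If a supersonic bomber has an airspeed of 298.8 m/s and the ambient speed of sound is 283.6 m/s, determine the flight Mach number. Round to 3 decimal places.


Step 1: M = V / a = 298.8 / 283.6
Step 2: M = 1.054

1.054


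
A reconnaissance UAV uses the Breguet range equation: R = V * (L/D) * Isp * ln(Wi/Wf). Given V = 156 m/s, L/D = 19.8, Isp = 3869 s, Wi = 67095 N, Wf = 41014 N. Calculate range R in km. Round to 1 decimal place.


Step 1: Coefficient = V * (L/D) * Isp = 156 * 19.8 * 3869 = 11950567.2 m
Step 2: Wi/Wf = 67095 / 41014 = 1.635905
Step 3: ln(1.635905) = 0.492196
Step 4: R = 11950567.2 * 0.492196 = 5882022.0 m = 5882.0 km

5882.0


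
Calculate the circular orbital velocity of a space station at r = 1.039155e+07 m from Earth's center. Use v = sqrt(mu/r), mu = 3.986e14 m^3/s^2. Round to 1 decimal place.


Step 1: mu / r = 3.986e14 / 1.039155e+07 = 38358089.0243
Step 2: v = sqrt(38358089.0243) = 6193.4 m/s

6193.4


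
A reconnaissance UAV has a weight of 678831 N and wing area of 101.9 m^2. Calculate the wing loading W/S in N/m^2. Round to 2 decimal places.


Step 1: Wing loading = W / S = 678831 / 101.9
Step 2: Wing loading = 6661.74 N/m^2

6661.74


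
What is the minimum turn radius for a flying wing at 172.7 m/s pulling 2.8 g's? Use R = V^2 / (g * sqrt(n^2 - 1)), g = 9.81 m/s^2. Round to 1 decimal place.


Step 1: V^2 = 172.7^2 = 29825.29
Step 2: n^2 - 1 = 2.8^2 - 1 = 6.84
Step 3: sqrt(6.84) = 2.615339
Step 4: R = 29825.29 / (9.81 * 2.615339) = 1162.5 m

1162.5


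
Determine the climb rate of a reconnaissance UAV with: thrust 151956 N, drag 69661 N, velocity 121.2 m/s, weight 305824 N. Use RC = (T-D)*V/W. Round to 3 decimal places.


Step 1: Excess thrust = T - D = 151956 - 69661 = 82295 N
Step 2: Excess power = 82295 * 121.2 = 9974154.0 W
Step 3: RC = 9974154.0 / 305824 = 32.614 m/s

32.614


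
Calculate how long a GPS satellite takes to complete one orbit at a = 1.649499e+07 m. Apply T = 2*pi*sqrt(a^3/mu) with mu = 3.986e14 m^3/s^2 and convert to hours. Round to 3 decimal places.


Step 1: a^3 / mu = 4.488034e+21 / 3.986e14 = 1.125949e+07
Step 2: sqrt(1.125949e+07) = 3355.517 s
Step 3: T = 2*pi * 3355.517 = 21083.33 s
Step 4: T in hours = 21083.33 / 3600 = 5.856 hours

5.856


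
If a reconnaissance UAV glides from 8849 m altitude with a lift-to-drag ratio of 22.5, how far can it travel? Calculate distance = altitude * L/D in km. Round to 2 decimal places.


Step 1: Glide distance = altitude * L/D = 8849 * 22.5 = 199102.5 m
Step 2: Convert to km: 199102.5 / 1000 = 199.10 km

199.10


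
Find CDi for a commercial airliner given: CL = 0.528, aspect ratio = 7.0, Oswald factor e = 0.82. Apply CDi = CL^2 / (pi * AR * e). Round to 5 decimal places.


Step 1: CL^2 = 0.528^2 = 0.278784
Step 2: pi * AR * e = 3.14159 * 7.0 * 0.82 = 18.032742
Step 3: CDi = 0.278784 / 18.032742 = 0.01546

0.01546


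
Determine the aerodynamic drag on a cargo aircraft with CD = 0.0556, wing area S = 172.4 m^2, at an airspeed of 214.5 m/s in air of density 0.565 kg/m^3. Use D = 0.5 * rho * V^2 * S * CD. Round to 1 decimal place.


Step 1: Dynamic pressure q = 0.5 * 0.565 * 214.5^2 = 12997.8956 Pa
Step 2: Drag D = q * S * CD = 12997.8956 * 172.4 * 0.0556
Step 3: D = 124590.5 N

124590.5


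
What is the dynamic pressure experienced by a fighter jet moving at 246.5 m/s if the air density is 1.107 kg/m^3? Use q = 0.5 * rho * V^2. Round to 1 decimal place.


Step 1: V^2 = 246.5^2 = 60762.25
Step 2: q = 0.5 * 1.107 * 60762.25
Step 3: q = 33631.9 Pa

33631.9


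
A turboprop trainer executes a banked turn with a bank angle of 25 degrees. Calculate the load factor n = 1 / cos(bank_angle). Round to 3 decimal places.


Step 1: Convert 25 degrees to radians = 0.436332
Step 2: cos(25 deg) = 0.906308
Step 3: n = 1 / 0.906308 = 1.103

1.103


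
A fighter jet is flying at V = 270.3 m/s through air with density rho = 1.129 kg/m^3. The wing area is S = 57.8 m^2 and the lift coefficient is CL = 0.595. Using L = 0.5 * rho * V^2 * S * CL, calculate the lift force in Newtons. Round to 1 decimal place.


Step 1: Calculate dynamic pressure q = 0.5 * 1.129 * 270.3^2 = 0.5 * 1.129 * 73062.09 = 41243.5498 Pa
Step 2: Multiply by wing area and lift coefficient: L = 41243.5498 * 57.8 * 0.595
Step 3: L = 2383877.1787 * 0.595 = 1418406.9 N

1418406.9


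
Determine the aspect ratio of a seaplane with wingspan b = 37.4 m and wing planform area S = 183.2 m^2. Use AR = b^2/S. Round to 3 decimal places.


Step 1: b^2 = 37.4^2 = 1398.76
Step 2: AR = 1398.76 / 183.2 = 7.635

7.635


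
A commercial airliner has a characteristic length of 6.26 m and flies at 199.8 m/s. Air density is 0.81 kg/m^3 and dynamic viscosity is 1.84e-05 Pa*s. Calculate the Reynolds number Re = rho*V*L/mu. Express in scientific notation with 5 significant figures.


Step 1: Numerator = rho * V * L = 0.81 * 199.8 * 6.26 = 1013.10588
Step 2: Re = 1013.10588 / 1.84e-05
Step 3: Re = 5.5060e+07

5.5060e+07


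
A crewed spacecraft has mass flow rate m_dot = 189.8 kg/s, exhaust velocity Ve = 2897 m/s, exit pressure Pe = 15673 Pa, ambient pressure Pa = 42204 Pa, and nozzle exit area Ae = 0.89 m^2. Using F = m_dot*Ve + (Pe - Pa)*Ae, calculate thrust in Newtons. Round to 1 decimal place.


Step 1: Momentum thrust = m_dot * Ve = 189.8 * 2897 = 549850.6 N
Step 2: Pressure thrust = (Pe - Pa) * Ae = (15673 - 42204) * 0.89 = -23612.59 N
Step 3: Total thrust F = 549850.6 + -23612.59 = 526238.0 N

526238.0


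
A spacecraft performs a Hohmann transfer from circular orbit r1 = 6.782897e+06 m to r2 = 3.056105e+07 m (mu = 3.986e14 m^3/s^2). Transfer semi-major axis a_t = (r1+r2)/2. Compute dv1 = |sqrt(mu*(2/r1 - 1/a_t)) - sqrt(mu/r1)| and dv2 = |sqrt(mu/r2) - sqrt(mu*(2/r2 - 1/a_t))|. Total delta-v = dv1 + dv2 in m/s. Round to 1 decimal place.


Step 1: Transfer semi-major axis a_t = (6.782897e+06 + 3.056105e+07) / 2 = 1.867197e+07 m
Step 2: v1 (circular at r1) = sqrt(mu/r1) = 7665.86 m/s
Step 3: v_t1 = sqrt(mu*(2/r1 - 1/a_t)) = 9807.31 m/s
Step 4: dv1 = |9807.31 - 7665.86| = 2141.45 m/s
Step 5: v2 (circular at r2) = 3611.47 m/s, v_t2 = 2176.69 m/s
Step 6: dv2 = |3611.47 - 2176.69| = 1434.78 m/s
Step 7: Total delta-v = 2141.45 + 1434.78 = 3576.2 m/s

3576.2


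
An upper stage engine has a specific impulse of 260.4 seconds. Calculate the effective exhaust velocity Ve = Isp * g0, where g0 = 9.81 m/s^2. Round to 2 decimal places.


Step 1: Ve = Isp * g0 = 260.4 * 9.81
Step 2: Ve = 2554.52 m/s

2554.52


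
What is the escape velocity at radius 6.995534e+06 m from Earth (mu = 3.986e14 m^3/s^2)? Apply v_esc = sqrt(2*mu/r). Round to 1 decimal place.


Step 1: 2*mu/r = 2 * 3.986e14 / 6.995534e+06 = 113958419.7575
Step 2: v_esc = sqrt(113958419.7575) = 10675.1 m/s

10675.1


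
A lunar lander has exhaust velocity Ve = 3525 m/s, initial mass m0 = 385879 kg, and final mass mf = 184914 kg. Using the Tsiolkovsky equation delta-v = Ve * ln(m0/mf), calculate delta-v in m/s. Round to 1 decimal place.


Step 1: Mass ratio m0/mf = 385879 / 184914 = 2.086803
Step 2: ln(2.086803) = 0.735633
Step 3: delta-v = 3525 * 0.735633 = 2593.1 m/s

2593.1


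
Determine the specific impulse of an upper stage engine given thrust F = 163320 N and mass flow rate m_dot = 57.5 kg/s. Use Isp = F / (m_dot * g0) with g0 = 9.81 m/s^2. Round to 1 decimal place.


Step 1: m_dot * g0 = 57.5 * 9.81 = 564.08
Step 2: Isp = 163320 / 564.08 = 289.5 s

289.5


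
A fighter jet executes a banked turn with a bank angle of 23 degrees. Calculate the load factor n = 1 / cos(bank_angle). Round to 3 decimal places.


Step 1: Convert 23 degrees to radians = 0.401426
Step 2: cos(23 deg) = 0.920505
Step 3: n = 1 / 0.920505 = 1.086

1.086


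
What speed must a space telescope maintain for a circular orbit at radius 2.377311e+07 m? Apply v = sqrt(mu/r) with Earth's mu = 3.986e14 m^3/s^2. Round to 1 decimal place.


Step 1: mu / r = 3.986e14 / 2.377311e+07 = 16766842.8742
Step 2: v = sqrt(16766842.8742) = 4094.7 m/s

4094.7


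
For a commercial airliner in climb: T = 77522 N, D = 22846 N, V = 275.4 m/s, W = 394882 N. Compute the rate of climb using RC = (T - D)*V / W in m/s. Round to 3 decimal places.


Step 1: Excess thrust = T - D = 77522 - 22846 = 54676 N
Step 2: Excess power = 54676 * 275.4 = 15057770.4 W
Step 3: RC = 15057770.4 / 394882 = 38.132 m/s

38.132


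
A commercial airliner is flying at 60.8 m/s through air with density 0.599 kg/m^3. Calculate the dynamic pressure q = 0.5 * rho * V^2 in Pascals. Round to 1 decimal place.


Step 1: V^2 = 60.8^2 = 3696.64
Step 2: q = 0.5 * 0.599 * 3696.64
Step 3: q = 1107.1 Pa

1107.1


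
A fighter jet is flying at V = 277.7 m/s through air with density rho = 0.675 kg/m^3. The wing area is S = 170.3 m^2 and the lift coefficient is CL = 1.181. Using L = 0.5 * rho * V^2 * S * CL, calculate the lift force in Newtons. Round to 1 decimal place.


Step 1: Calculate dynamic pressure q = 0.5 * 0.675 * 277.7^2 = 0.5 * 0.675 * 77117.29 = 26027.0854 Pa
Step 2: Multiply by wing area and lift coefficient: L = 26027.0854 * 170.3 * 1.181
Step 3: L = 4432412.6394 * 1.181 = 5234679.3 N

5234679.3


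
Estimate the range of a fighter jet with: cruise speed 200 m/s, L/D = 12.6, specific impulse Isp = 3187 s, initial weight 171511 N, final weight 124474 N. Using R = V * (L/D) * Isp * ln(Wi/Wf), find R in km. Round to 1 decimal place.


Step 1: Coefficient = V * (L/D) * Isp = 200 * 12.6 * 3187 = 8031240.0 m
Step 2: Wi/Wf = 171511 / 124474 = 1.377886
Step 3: ln(1.377886) = 0.320551
Step 4: R = 8031240.0 * 0.320551 = 2574418.4 m = 2574.4 km

2574.4


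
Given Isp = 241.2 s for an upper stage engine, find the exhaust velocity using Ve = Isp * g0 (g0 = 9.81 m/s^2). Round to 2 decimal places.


Step 1: Ve = Isp * g0 = 241.2 * 9.81
Step 2: Ve = 2366.17 m/s

2366.17


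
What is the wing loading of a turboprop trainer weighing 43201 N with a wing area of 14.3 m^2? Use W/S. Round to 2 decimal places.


Step 1: Wing loading = W / S = 43201 / 14.3
Step 2: Wing loading = 3021.05 N/m^2

3021.05


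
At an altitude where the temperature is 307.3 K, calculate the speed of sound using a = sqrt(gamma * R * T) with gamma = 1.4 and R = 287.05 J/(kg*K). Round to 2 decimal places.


Step 1: gamma * R * T = 1.4 * 287.05 * 307.3 = 123494.651
Step 2: a = sqrt(123494.651) = 351.42 m/s

351.42


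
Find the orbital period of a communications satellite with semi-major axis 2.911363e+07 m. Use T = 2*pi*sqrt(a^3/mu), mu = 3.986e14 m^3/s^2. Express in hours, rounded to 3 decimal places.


Step 1: a^3 / mu = 2.467681e+22 / 3.986e14 = 6.190871e+07
Step 2: sqrt(6.190871e+07) = 7868.2091 s
Step 3: T = 2*pi * 7868.2091 = 49437.42 s
Step 4: T in hours = 49437.42 / 3600 = 13.733 hours

13.733


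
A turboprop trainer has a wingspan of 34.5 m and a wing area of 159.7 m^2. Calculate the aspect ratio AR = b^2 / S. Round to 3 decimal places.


Step 1: b^2 = 34.5^2 = 1190.25
Step 2: AR = 1190.25 / 159.7 = 7.453

7.453


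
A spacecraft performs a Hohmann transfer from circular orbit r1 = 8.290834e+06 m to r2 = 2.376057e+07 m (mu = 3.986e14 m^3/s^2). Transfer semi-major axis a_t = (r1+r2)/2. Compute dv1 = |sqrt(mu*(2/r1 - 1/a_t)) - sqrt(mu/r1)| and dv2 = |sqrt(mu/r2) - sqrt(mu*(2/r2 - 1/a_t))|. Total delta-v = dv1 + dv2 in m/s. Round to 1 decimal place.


Step 1: Transfer semi-major axis a_t = (8.290834e+06 + 2.376057e+07) / 2 = 1.602570e+07 m
Step 2: v1 (circular at r1) = sqrt(mu/r1) = 6933.77 m/s
Step 3: v_t1 = sqrt(mu*(2/r1 - 1/a_t)) = 8442.86 m/s
Step 4: dv1 = |8442.86 - 6933.77| = 1509.09 m/s
Step 5: v2 (circular at r2) = 4095.81 m/s, v_t2 = 2945.99 m/s
Step 6: dv2 = |4095.81 - 2945.99| = 1149.83 m/s
Step 7: Total delta-v = 1509.09 + 1149.83 = 2658.9 m/s

2658.9


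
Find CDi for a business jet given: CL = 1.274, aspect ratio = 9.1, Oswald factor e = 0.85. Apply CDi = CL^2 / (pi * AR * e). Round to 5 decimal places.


Step 1: CL^2 = 1.274^2 = 1.623076
Step 2: pi * AR * e = 3.14159 * 9.1 * 0.85 = 24.300219
Step 3: CDi = 1.623076 / 24.300219 = 0.06679

0.06679


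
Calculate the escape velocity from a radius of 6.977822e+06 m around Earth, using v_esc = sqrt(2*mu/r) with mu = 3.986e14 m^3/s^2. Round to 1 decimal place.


Step 1: 2*mu/r = 2 * 3.986e14 / 6.977822e+06 = 114247683.5895
Step 2: v_esc = sqrt(114247683.5895) = 10688.7 m/s

10688.7


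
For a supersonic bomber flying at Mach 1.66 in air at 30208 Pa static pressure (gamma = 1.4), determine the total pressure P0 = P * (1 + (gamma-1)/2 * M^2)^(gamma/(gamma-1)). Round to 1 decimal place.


Step 1: (gamma-1)/2 * M^2 = 0.2 * 2.7556 = 0.55112
Step 2: 1 + 0.55112 = 1.55112
Step 3: Exponent gamma/(gamma-1) = 3.5
Step 4: P0 = 30208 * 1.55112^3.5 = 140404.4 Pa

140404.4


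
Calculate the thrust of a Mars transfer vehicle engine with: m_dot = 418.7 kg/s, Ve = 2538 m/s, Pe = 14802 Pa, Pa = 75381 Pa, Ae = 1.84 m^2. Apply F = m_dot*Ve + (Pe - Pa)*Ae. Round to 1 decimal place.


Step 1: Momentum thrust = m_dot * Ve = 418.7 * 2538 = 1062660.6 N
Step 2: Pressure thrust = (Pe - Pa) * Ae = (14802 - 75381) * 1.84 = -111465.36 N
Step 3: Total thrust F = 1062660.6 + -111465.36 = 951195.2 N

951195.2


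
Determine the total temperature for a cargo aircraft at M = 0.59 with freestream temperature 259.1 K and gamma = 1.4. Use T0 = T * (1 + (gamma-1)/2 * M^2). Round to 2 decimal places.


Step 1: (gamma-1)/2 = 0.2
Step 2: M^2 = 0.3481
Step 3: 1 + 0.2 * 0.3481 = 1.06962
Step 4: T0 = 259.1 * 1.06962 = 277.14 K

277.14


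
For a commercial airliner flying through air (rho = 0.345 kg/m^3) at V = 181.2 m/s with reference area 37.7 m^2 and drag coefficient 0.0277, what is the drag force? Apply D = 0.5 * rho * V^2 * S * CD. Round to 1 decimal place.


Step 1: Dynamic pressure q = 0.5 * 0.345 * 181.2^2 = 5663.7684 Pa
Step 2: Drag D = q * S * CD = 5663.7684 * 37.7 * 0.0277
Step 3: D = 5914.6 N

5914.6


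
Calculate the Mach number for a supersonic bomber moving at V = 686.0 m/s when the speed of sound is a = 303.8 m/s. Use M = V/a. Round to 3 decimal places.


Step 1: M = V / a = 686.0 / 303.8
Step 2: M = 2.258

2.258


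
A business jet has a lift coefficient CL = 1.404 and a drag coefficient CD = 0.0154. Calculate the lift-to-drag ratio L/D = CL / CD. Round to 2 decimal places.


Step 1: L/D = CL / CD = 1.404 / 0.0154
Step 2: L/D = 91.17

91.17


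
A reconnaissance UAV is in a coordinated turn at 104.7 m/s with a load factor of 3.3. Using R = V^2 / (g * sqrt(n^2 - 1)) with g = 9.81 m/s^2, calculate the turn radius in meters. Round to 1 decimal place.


Step 1: V^2 = 104.7^2 = 10962.09
Step 2: n^2 - 1 = 3.3^2 - 1 = 9.89
Step 3: sqrt(9.89) = 3.144837
Step 4: R = 10962.09 / (9.81 * 3.144837) = 355.3 m

355.3


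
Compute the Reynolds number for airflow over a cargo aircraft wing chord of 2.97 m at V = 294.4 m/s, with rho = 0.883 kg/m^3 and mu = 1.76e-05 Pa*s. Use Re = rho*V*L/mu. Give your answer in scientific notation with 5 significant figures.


Step 1: Numerator = rho * V * L = 0.883 * 294.4 * 2.97 = 772.066944
Step 2: Re = 772.066944 / 1.76e-05
Step 3: Re = 4.3867e+07

4.3867e+07


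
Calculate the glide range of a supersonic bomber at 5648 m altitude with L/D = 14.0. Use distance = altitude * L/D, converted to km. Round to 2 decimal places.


Step 1: Glide distance = altitude * L/D = 5648 * 14.0 = 79072.0 m
Step 2: Convert to km: 79072.0 / 1000 = 79.07 km

79.07


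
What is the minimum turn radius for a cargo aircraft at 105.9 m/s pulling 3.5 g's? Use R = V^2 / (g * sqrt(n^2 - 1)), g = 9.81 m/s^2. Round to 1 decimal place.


Step 1: V^2 = 105.9^2 = 11214.81
Step 2: n^2 - 1 = 3.5^2 - 1 = 11.25
Step 3: sqrt(11.25) = 3.354102
Step 4: R = 11214.81 / (9.81 * 3.354102) = 340.8 m

340.8


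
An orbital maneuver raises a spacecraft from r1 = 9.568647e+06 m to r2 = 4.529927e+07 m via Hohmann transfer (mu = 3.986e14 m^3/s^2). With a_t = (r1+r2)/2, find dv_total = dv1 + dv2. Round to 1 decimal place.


Step 1: Transfer semi-major axis a_t = (9.568647e+06 + 4.529927e+07) / 2 = 2.743396e+07 m
Step 2: v1 (circular at r1) = sqrt(mu/r1) = 6454.21 m/s
Step 3: v_t1 = sqrt(mu*(2/r1 - 1/a_t)) = 8293.63 m/s
Step 4: dv1 = |8293.63 - 6454.21| = 1839.42 m/s
Step 5: v2 (circular at r2) = 2966.35 m/s, v_t2 = 1751.88 m/s
Step 6: dv2 = |2966.35 - 1751.88| = 1214.48 m/s
Step 7: Total delta-v = 1839.42 + 1214.48 = 3053.9 m/s

3053.9


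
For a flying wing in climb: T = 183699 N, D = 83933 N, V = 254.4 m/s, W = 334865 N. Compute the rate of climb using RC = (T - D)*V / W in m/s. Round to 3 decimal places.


Step 1: Excess thrust = T - D = 183699 - 83933 = 99766 N
Step 2: Excess power = 99766 * 254.4 = 25380470.4 W
Step 3: RC = 25380470.4 / 334865 = 75.793 m/s

75.793


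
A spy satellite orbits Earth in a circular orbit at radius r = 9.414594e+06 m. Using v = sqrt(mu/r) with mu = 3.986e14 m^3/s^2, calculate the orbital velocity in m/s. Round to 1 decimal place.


Step 1: mu / r = 3.986e14 / 9.414594e+06 = 42338522.5109
Step 2: v = sqrt(42338522.5109) = 6506.8 m/s

6506.8


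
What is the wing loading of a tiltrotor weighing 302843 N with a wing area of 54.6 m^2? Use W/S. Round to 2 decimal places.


Step 1: Wing loading = W / S = 302843 / 54.6
Step 2: Wing loading = 5546.58 N/m^2

5546.58


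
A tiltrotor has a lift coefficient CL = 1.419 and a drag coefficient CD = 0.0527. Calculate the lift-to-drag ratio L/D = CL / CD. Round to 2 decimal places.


Step 1: L/D = CL / CD = 1.419 / 0.0527
Step 2: L/D = 26.93

26.93


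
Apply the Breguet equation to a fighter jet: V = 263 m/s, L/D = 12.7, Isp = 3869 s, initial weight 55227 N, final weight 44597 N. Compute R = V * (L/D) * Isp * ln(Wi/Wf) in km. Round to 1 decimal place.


Step 1: Coefficient = V * (L/D) * Isp = 263 * 12.7 * 3869 = 12922846.9 m
Step 2: Wi/Wf = 55227 / 44597 = 1.238357
Step 3: ln(1.238357) = 0.213785
Step 4: R = 12922846.9 * 0.213785 = 2762715.6 m = 2762.7 km

2762.7


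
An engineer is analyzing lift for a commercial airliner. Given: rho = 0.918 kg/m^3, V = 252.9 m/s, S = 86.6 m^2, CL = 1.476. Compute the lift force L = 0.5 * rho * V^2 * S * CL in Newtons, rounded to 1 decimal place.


Step 1: Calculate dynamic pressure q = 0.5 * 0.918 * 252.9^2 = 0.5 * 0.918 * 63958.41 = 29356.9102 Pa
Step 2: Multiply by wing area and lift coefficient: L = 29356.9102 * 86.6 * 1.476
Step 3: L = 2542308.4225 * 1.476 = 3752447.2 N

3752447.2


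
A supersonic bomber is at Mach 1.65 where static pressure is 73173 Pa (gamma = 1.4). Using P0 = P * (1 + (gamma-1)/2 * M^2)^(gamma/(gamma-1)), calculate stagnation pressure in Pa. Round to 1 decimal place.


Step 1: (gamma-1)/2 * M^2 = 0.2 * 2.7225 = 0.5445
Step 2: 1 + 0.5445 = 1.5445
Step 3: Exponent gamma/(gamma-1) = 3.5
Step 4: P0 = 73173 * 1.5445^3.5 = 335049.2 Pa

335049.2


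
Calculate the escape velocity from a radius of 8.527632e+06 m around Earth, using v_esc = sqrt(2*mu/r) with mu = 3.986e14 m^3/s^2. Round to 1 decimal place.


Step 1: 2*mu/r = 2 * 3.986e14 / 8.527632e+06 = 93484334.2208
Step 2: v_esc = sqrt(93484334.2208) = 9668.7 m/s

9668.7


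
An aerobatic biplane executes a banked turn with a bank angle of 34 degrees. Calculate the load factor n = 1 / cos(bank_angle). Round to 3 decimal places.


Step 1: Convert 34 degrees to radians = 0.593412
Step 2: cos(34 deg) = 0.829038
Step 3: n = 1 / 0.829038 = 1.206

1.206


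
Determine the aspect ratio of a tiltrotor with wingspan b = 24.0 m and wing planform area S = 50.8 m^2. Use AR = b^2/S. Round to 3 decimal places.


Step 1: b^2 = 24.0^2 = 576.0
Step 2: AR = 576.0 / 50.8 = 11.339

11.339


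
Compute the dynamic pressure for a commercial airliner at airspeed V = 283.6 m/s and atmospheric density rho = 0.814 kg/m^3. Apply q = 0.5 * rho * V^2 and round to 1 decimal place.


Step 1: V^2 = 283.6^2 = 80428.96
Step 2: q = 0.5 * 0.814 * 80428.96
Step 3: q = 32734.6 Pa

32734.6


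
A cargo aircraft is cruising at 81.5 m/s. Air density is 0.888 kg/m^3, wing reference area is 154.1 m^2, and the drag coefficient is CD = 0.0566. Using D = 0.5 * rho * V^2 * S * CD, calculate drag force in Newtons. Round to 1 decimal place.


Step 1: Dynamic pressure q = 0.5 * 0.888 * 81.5^2 = 2949.159 Pa
Step 2: Drag D = q * S * CD = 2949.159 * 154.1 * 0.0566
Step 3: D = 25722.7 N

25722.7


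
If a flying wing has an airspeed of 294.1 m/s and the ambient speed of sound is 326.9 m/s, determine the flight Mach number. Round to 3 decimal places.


Step 1: M = V / a = 294.1 / 326.9
Step 2: M = 0.900

0.900


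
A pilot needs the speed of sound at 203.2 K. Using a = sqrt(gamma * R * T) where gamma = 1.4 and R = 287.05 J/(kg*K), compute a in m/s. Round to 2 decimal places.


Step 1: gamma * R * T = 1.4 * 287.05 * 203.2 = 81659.984
Step 2: a = sqrt(81659.984) = 285.76 m/s

285.76


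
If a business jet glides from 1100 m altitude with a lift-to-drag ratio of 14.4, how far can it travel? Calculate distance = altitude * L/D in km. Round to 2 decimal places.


Step 1: Glide distance = altitude * L/D = 1100 * 14.4 = 15840.0 m
Step 2: Convert to km: 15840.0 / 1000 = 15.84 km

15.84


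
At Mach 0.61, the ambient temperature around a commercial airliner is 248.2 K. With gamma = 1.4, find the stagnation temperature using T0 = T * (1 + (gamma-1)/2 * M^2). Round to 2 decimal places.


Step 1: (gamma-1)/2 = 0.2
Step 2: M^2 = 0.3721
Step 3: 1 + 0.2 * 0.3721 = 1.07442
Step 4: T0 = 248.2 * 1.07442 = 266.67 K

266.67


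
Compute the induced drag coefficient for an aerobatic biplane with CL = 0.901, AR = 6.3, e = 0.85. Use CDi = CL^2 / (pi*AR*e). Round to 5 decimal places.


Step 1: CL^2 = 0.901^2 = 0.811801
Step 2: pi * AR * e = 3.14159 * 6.3 * 0.85 = 16.823229
Step 3: CDi = 0.811801 / 16.823229 = 0.04825

0.04825


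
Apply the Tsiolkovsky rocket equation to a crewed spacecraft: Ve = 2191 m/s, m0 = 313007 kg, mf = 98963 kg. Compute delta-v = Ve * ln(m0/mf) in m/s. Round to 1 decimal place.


Step 1: Mass ratio m0/mf = 313007 / 98963 = 3.162869
Step 2: ln(3.162869) = 1.15148
Step 3: delta-v = 2191 * 1.15148 = 2522.9 m/s

2522.9


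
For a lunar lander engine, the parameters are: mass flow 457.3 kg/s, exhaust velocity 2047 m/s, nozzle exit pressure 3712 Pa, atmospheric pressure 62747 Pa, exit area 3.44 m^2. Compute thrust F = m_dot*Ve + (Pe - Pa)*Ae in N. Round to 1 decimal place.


Step 1: Momentum thrust = m_dot * Ve = 457.3 * 2047 = 936093.1 N
Step 2: Pressure thrust = (Pe - Pa) * Ae = (3712 - 62747) * 3.44 = -203080.40 N
Step 3: Total thrust F = 936093.1 + -203080.40 = 733012.7 N

733012.7


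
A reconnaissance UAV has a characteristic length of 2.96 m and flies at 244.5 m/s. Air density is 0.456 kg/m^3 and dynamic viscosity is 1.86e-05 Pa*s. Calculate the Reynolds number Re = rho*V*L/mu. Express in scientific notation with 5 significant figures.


Step 1: Numerator = rho * V * L = 0.456 * 244.5 * 2.96 = 330.01632
Step 2: Re = 330.01632 / 1.86e-05
Step 3: Re = 1.7743e+07

1.7743e+07


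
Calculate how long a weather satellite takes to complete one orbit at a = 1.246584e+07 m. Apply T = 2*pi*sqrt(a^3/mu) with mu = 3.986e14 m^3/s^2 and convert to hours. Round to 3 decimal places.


Step 1: a^3 / mu = 1.937156e+21 / 3.986e14 = 4.859900e+06
Step 2: sqrt(4.859900e+06) = 2204.5181 s
Step 3: T = 2*pi * 2204.5181 = 13851.4 s
Step 4: T in hours = 13851.4 / 3600 = 3.848 hours

3.848
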